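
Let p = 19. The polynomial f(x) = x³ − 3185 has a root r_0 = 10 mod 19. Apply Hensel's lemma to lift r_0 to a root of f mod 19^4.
r_3 = 41069 (mod 130321)

Hensel: r_{i+1} = r_i − f(r_i)/f′(r_i) mod 19^{i+2}, where f′(x) = 3x². Iterate:
  r_0 = 10 (mod 19)
  r_1 = 276 (mod 361)
  r_2 = 6774 (mod 6859)
  r_3 = 41069 (mod 130321)
Final: r = 41069 with f(r) ≡ 0 mod 19^4.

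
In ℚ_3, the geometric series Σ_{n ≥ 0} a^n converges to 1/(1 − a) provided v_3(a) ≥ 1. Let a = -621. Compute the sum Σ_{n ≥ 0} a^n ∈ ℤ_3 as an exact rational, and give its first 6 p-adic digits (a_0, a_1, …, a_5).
Σ a^n = 1/(1 − a) = 1/622;  first 6 digits = (1, 0, 0, 1, 1, 0)

v_3(a) = 3 ≥ 1, so the series converges in ℤ_3 to 1/(1 − a) = 1/(1 − (-621)) = 1/622. Expand this rational in ℤ_3: compute digits iteratively via d_i = x_i mod 3, x_{i+1} = (x_i − d_i)/3. The first 6 digits are (1, 0, 0, 1, 1, 0).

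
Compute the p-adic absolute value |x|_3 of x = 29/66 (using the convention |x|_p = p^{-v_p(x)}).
|29/66|_3 = 3

Step 1 — compute v_3(x) by factoring powers of 3 out of the numerator and denominator: v_3(29/66) = -1. Step 2 — apply |x|_p = p^{-v_p(x)} = 3^{1} = 3.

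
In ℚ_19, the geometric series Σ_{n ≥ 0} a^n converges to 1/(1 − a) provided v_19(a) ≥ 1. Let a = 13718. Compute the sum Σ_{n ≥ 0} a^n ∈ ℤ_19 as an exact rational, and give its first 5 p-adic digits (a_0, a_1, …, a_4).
Σ a^n = 1/(1 − a) = -1/13717;  first 5 digits = (1, 0, 0, 2, 0)

v_19(a) = 3 ≥ 1, so the series converges in ℤ_19 to 1/(1 − a) = 1/(1 − 13718) = -1/13717. Expand this rational in ℤ_19: compute digits iteratively via d_i = x_i mod 19, x_{i+1} = (x_i − d_i)/19. The first 5 digits are (1, 0, 0, 2, 0).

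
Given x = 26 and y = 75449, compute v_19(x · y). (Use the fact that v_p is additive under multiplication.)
v_19(1961674) = 3

v_p(x) = 0 (factor: 26 = 19^0 · 26); v_p(y) = 3 (factor: 75449 = 19^3 · 11). Additivity: v_p(xy) = v_p(x) + v_p(y) = 0 + 3 = 3. (Direct check: xy = 1961674 = 19^3 · (286).)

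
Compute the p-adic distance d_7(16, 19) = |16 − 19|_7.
d_7(16, 19) = 1

Step 1 — x − y = 16 − 19 = -3. Step 2 — v_7(-3) = 0 (factor: -3 = −(7^0 · 3); the sign does not affect v_p). Step 3 — |x − y|_7 = 7^{0} = 1.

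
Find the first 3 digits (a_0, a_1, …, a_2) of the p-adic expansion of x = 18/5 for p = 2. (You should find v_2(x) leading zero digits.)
(a_0, …, a_2) = (0, 1, 0)

v_2(18/5) = 1, so a_0 = ... = a_0 = 0. Factor out: x = 2^1 · u with u = 9/5 a unit in ℤ_2. Expand u iteratively via a_{v+i} = u_i mod 2, u_{i+1} = (u_i − a_{v+i})/2:
  u_0 = 9/5;  a_1 = 1;  u_1 = (u_0 − 1)/2 = 2/5
  u_1 = 2/5;  a_2 = 0;  u_2 = (u_1 − 0)/2 = 1/5
Digits: (0, 1, 0).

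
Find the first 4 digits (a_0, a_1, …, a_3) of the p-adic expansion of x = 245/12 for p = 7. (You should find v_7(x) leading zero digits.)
(a_0, …, a_3) = (0, 0, 1, 4)

v_7(245/12) = 2, so a_0 = ... = a_1 = 0. Factor out: x = 7^2 · u with u = 5/12 a unit in ℤ_7. Expand u iteratively via a_{v+i} = u_i mod 7, u_{i+1} = (u_i − a_{v+i})/7:
  u_0 = 5/12;  a_2 = 1;  u_1 = (u_0 − 1)/7 = -1/12
  u_1 = -1/12;  a_3 = 4;  u_2 = (u_1 − 4)/7 = -7/12
Digits: (0, 0, 1, 4).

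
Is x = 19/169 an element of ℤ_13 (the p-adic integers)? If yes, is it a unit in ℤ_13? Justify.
x ∉ ℤ_13 (v_13(x) = -2 < 0)

ℤ_13 = {x ∈ ℚ_13 : v_13(x) ≥ 0} and ℤ_13^× = {x ∈ ℤ_13 : v_13(x) = 0}. Here v_13(19/169) = v_13(num) − v_13(den) = -2; compare against these criteria.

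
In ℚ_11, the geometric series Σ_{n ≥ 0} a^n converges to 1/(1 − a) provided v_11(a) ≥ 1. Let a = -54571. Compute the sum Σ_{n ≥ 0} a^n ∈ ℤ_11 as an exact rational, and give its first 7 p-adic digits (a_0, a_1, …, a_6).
Σ a^n = 1/(1 − a) = 1/54572;  first 7 digits = (1, 0, 0, 3, 7, 10, 8)

v_11(a) = 3 ≥ 1, so the series converges in ℤ_11 to 1/(1 − a) = 1/(1 − (-54571)) = 1/54572. Expand this rational in ℤ_11: compute digits iteratively via d_i = x_i mod 11, x_{i+1} = (x_i − d_i)/11. The first 7 digits are (1, 0, 0, 3, 7, 10, 8).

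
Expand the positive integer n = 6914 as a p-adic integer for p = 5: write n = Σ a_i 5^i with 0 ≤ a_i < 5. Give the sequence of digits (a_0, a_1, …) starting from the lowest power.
(a_0, a_1, …) = (4, 2, 1, 0, 1, 2)

Repeated division by 5 gives the digits low-to-high: 6914 = 4 + 2·5^1 + 1·5^2 + 1·5^4 + 2·5^5. Digit sequence: (4, 2, 1, 0, 1, 2).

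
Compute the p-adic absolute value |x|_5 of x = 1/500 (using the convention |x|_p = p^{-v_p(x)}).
|1/500|_5 = 125

Step 1 — compute v_5(x) by factoring powers of 5 out of the numerator and denominator: v_5(1/500) = -3. Step 2 — apply |x|_p = p^{-v_p(x)} = 5^{3} = 125.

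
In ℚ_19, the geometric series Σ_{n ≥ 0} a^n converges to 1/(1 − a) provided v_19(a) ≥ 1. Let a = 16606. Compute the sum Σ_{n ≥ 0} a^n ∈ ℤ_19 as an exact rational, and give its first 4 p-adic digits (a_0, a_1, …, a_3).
Σ a^n = 1/(1 − a) = -1/16605;  first 4 digits = (1, 0, 8, 2)

v_19(a) = 2 ≥ 1, so the series converges in ℤ_19 to 1/(1 − a) = 1/(1 − 16606) = -1/16605. Expand this rational in ℤ_19: compute digits iteratively via d_i = x_i mod 19, x_{i+1} = (x_i − d_i)/19. The first 4 digits are (1, 0, 8, 2).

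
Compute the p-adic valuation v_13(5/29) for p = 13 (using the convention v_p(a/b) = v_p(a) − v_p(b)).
v_13(5/29) = 0

Factor powers of 13 from the numerator and denominator of the reduced fraction: 5 = 13^0 · 5 and 29 = 13^0 · 29. Apply v_p(a/b) = v_p(a) − v_p(b): v_13(5/29) = 0 − 0 = 0.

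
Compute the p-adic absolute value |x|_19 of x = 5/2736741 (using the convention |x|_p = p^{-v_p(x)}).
|5/2736741|_19 = 130321

Step 1 — compute v_19(x) by factoring powers of 19 out of the numerator and denominator: v_19(5/2736741) = -4. Step 2 — apply |x|_p = p^{-v_p(x)} = 19^{4} = 130321.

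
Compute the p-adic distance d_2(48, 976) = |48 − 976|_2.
d_2(48, 976) = 1/32

Step 1 — x − y = 48 − 976 = -928. Step 2 — v_2(-928) = 5 (factor: -928 = −(2^5 · 29); the sign does not affect v_p). Step 3 — |x − y|_2 = 2^{-5} = 1/32.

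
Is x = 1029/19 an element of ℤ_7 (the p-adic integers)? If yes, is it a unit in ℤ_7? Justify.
x ∈ ℤ_7 but not a unit; v_7(x) = 3 > 0

ℤ_7 = {x ∈ ℚ_7 : v_7(x) ≥ 0} and ℤ_7^× = {x ∈ ℤ_7 : v_7(x) = 0}. Here v_7(1029/19) = v_7(num) − v_7(den) = 3; compare against these criteria.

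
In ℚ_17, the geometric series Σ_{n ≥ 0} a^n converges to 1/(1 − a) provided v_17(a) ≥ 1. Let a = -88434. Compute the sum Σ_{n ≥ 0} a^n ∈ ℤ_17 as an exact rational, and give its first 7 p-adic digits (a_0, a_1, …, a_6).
Σ a^n = 1/(1 − a) = 1/88435;  first 7 digits = (1, 0, 0, 16, 15, 16, 0)

v_17(a) = 3 ≥ 1, so the series converges in ℤ_17 to 1/(1 − a) = 1/(1 − (-88434)) = 1/88435. Expand this rational in ℤ_17: compute digits iteratively via d_i = x_i mod 17, x_{i+1} = (x_i − d_i)/17. The first 7 digits are (1, 0, 0, 16, 15, 16, 0).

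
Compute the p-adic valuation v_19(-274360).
v_19(-274360) = 3

v_19(n) is the largest exponent k such that 19^k divides n. Factor out: -274360 = -19^3 · 40. (Sign doesn't affect v_p.) So v_19(-274360) = 3.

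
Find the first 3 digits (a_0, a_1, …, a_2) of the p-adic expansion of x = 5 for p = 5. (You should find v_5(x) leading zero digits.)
(a_0, …, a_2) = (0, 1, 0)

v_5(5) = 1, so a_0 = ... = a_0 = 0. Factor out: x = 5^1 · u with u = 1 a unit in ℤ_5. Expand u iteratively via a_{v+i} = u_i mod 5, u_{i+1} = (u_i − a_{v+i})/5:
  u_0 = 1;  a_1 = 1;  u_1 = (u_0 − 1)/5 = 0
  u_1 = 0;  a_2 = 0;  u_2 = (u_1 − 0)/5 = 0
Digits: (0, 1, 0).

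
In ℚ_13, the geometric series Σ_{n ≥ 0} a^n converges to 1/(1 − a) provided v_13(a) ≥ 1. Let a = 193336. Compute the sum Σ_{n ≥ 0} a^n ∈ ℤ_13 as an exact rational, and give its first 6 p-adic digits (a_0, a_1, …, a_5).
Σ a^n = 1/(1 − a) = -1/193335;  first 6 digits = (1, 0, 0, 10, 6, 0)

v_13(a) = 3 ≥ 1, so the series converges in ℤ_13 to 1/(1 − a) = 1/(1 − 193336) = -1/193335. Expand this rational in ℤ_13: compute digits iteratively via d_i = x_i mod 13, x_{i+1} = (x_i − d_i)/13. The first 6 digits are (1, 0, 0, 10, 6, 0).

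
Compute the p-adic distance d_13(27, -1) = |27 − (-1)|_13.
d_13(27, -1) = 1

Step 1 — x − y = 27 − (-1) = 28. Step 2 — v_13(28) = 0 (factor: 28 = (13^0 · 28); the sign does not affect v_p). Step 3 — |x − y|_13 = 13^{0} = 1.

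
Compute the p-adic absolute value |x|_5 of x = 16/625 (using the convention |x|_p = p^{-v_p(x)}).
|16/625|_5 = 625

Step 1 — compute v_5(x) by factoring powers of 5 out of the numerator and denominator: v_5(16/625) = -4. Step 2 — apply |x|_p = p^{-v_p(x)} = 5^{4} = 625.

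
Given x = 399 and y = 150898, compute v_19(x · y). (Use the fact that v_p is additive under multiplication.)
v_19(60208302) = 4

v_p(x) = 1 (factor: 399 = 19^1 · 21); v_p(y) = 3 (factor: 150898 = 19^3 · 22). Additivity: v_p(xy) = v_p(x) + v_p(y) = 1 + 3 = 4. (Direct check: xy = 60208302 = 19^4 · (462).)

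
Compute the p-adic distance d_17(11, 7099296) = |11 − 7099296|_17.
d_17(11, 7099296) = 1/1419857

Step 1 — x − y = 11 − 7099296 = -7099285. Step 2 — v_17(-7099285) = 5 (factor: -7099285 = −(17^5 · 5); the sign does not affect v_p). Step 3 — |x − y|_17 = 17^{-5} = 1/1419857.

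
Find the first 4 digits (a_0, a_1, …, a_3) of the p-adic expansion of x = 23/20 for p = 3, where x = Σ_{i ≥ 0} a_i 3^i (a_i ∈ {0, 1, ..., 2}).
(a_0, …, a_3) = (1, 2, 1, 2)

v_3(23/20) = 0 (numerator and denominator both coprime to 3), so x ∈ ℤ_3^×. Compute digits iteratively via a_i = x_i mod 3, x_{i+1} = (x_i − a_i)/3, with x_0 = x:
  x_0 = 23/20;  a_0 = 1;  x_1 = (x_0 − 1)/3 = 1/20
  x_1 = 1/20;  a_1 = 2;  x_2 = (x_1 − 2)/3 = -13/20
  x_2 = -13/20;  a_2 = 1;  x_3 = (x_2 − 1)/3 = -11/20
  x_3 = -11/20;  a_3 = 2;  x_4 = (x_3 − 2)/3 = -17/20
Digits: (1, 2, 1, 2).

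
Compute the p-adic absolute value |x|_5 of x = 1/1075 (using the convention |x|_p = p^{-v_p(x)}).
|1/1075|_5 = 25

Step 1 — compute v_5(x) by factoring powers of 5 out of the numerator and denominator: v_5(1/1075) = -2. Step 2 — apply |x|_p = p^{-v_p(x)} = 5^{2} = 25.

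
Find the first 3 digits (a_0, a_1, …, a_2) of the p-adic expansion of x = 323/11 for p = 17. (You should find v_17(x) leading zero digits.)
(a_0, …, a_2) = (0, 11, 1)

v_17(323/11) = 1, so a_0 = ... = a_0 = 0. Factor out: x = 17^1 · u with u = 19/11 a unit in ℤ_17. Expand u iteratively via a_{v+i} = u_i mod 17, u_{i+1} = (u_i − a_{v+i})/17:
  u_0 = 19/11;  a_1 = 11;  u_1 = (u_0 − 11)/17 = -6/11
  u_1 = -6/11;  a_2 = 1;  u_2 = (u_1 − 1)/17 = -1/11
Digits: (0, 11, 1).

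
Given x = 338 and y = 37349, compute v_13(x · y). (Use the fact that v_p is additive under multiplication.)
v_13(12623962) = 5

v_p(x) = 2 (factor: 338 = 13^2 · 2); v_p(y) = 3 (factor: 37349 = 13^3 · 17). Additivity: v_p(xy) = v_p(x) + v_p(y) = 2 + 3 = 5. (Direct check: xy = 12623962 = 13^5 · (34).)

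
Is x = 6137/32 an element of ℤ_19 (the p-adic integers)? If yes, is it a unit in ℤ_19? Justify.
x ∈ ℤ_19 but not a unit; v_19(x) = 2 > 0

ℤ_19 = {x ∈ ℚ_19 : v_19(x) ≥ 0} and ℤ_19^× = {x ∈ ℤ_19 : v_19(x) = 0}. Here v_19(6137/32) = v_19(num) − v_19(den) = 2; compare against these criteria.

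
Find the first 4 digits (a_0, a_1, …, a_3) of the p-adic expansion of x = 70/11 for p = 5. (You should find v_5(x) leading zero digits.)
(a_0, …, a_3) = (0, 4, 4, 0)

v_5(70/11) = 1, so a_0 = ... = a_0 = 0. Factor out: x = 5^1 · u with u = 14/11 a unit in ℤ_5. Expand u iteratively via a_{v+i} = u_i mod 5, u_{i+1} = (u_i − a_{v+i})/5:
  u_0 = 14/11;  a_1 = 4;  u_1 = (u_0 − 4)/5 = -6/11
  u_1 = -6/11;  a_2 = 4;  u_2 = (u_1 − 4)/5 = -10/11
  u_2 = -10/11;  a_3 = 0;  u_3 = (u_2 − 0)/5 = -2/11
Digits: (0, 4, 4, 0).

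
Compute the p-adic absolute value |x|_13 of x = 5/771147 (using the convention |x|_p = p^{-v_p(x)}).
|5/771147|_13 = 28561

Step 1 — compute v_13(x) by factoring powers of 13 out of the numerator and denominator: v_13(5/771147) = -4. Step 2 — apply |x|_p = p^{-v_p(x)} = 13^{4} = 28561.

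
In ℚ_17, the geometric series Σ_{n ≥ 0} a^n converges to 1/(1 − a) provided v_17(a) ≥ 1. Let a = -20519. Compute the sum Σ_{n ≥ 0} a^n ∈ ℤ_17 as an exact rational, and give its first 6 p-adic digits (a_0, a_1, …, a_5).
Σ a^n = 1/(1 − a) = 1/20520;  first 6 digits = (1, 0, 14, 12, 8, 7)

v_17(a) = 2 ≥ 1, so the series converges in ℤ_17 to 1/(1 − a) = 1/(1 − (-20519)) = 1/20520. Expand this rational in ℤ_17: compute digits iteratively via d_i = x_i mod 17, x_{i+1} = (x_i − d_i)/17. The first 6 digits are (1, 0, 14, 12, 8, 7).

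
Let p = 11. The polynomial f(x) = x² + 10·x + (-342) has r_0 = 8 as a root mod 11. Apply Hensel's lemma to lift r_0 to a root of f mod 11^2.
r_1 = 118 (mod 121)

Hensel: r_{i+1} = r_i − f(r_i)·(f′(r_i))^{-1} mod 11^{i+2}, f′(x) = 2x + 10. Iterate:
  r_0 = 8 (mod 11)
  r_1 = 118 (mod 121)
Final: r = 118 satisfies f(r) ≡ 0 mod 11^2.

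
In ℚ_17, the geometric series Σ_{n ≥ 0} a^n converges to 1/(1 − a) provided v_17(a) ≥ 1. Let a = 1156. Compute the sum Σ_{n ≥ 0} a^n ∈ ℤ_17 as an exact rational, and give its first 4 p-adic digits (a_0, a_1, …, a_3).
Σ a^n = 1/(1 − a) = -1/1155;  first 4 digits = (1, 0, 4, 0)

v_17(a) = 2 ≥ 1, so the series converges in ℤ_17 to 1/(1 − a) = 1/(1 − 1156) = -1/1155. Expand this rational in ℤ_17: compute digits iteratively via d_i = x_i mod 17, x_{i+1} = (x_i − d_i)/17. The first 4 digits are (1, 0, 4, 0).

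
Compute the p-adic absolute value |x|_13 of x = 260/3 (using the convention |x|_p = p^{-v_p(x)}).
|260/3|_13 = 1/13

Step 1 — compute v_13(x) by factoring powers of 13 out of the numerator and denominator: v_13(260/3) = 1. Step 2 — apply |x|_p = p^{-v_p(x)} = 13^{-1} = 1/13.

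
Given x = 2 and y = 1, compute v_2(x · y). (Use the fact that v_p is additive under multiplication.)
v_2(2) = 1

v_p(x) = 1 (factor: 2 = 2^1 · 1); v_p(y) = 0 (factor: 1 = 2^0 · 1). Additivity: v_p(xy) = v_p(x) + v_p(y) = 1 + 0 = 1. (Direct check: xy = 2 = 2^1 · (1).)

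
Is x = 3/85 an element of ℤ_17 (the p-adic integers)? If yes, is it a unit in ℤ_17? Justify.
x ∉ ℤ_17 (v_17(x) = -1 < 0)

ℤ_17 = {x ∈ ℚ_17 : v_17(x) ≥ 0} and ℤ_17^× = {x ∈ ℤ_17 : v_17(x) = 0}. Here v_17(3/85) = v_17(num) − v_17(den) = -1; compare against these criteria.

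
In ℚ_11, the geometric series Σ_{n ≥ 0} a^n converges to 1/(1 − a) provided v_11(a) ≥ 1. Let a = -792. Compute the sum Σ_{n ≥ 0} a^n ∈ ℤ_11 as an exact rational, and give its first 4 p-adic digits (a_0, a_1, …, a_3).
Σ a^n = 1/(1 − a) = 1/793;  first 4 digits = (1, 5, 7, 1)

v_11(a) = 1 ≥ 1, so the series converges in ℤ_11 to 1/(1 − a) = 1/(1 − (-792)) = 1/793. Expand this rational in ℤ_11: compute digits iteratively via d_i = x_i mod 11, x_{i+1} = (x_i − d_i)/11. The first 4 digits are (1, 5, 7, 1).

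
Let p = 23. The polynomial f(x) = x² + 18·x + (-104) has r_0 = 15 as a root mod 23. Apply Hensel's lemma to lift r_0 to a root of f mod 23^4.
r_3 = 105355 (mod 279841)

Hensel: r_{i+1} = r_i − f(r_i)·(f′(r_i))^{-1} mod 23^{i+2}, f′(x) = 2x + 18. Iterate:
  r_0 = 15 (mod 23)
  r_1 = 84 (mod 529)
  r_2 = 8019 (mod 12167)
  r_3 = 105355 (mod 279841)
Final: r = 105355 satisfies f(r) ≡ 0 mod 23^4.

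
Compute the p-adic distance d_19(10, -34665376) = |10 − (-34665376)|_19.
d_19(10, -34665376) = 1/2476099

Step 1 — x − y = 10 − (-34665376) = 34665386. Step 2 — v_19(34665386) = 5 (factor: 34665386 = (19^5 · 14); the sign does not affect v_p). Step 3 — |x − y|_19 = 19^{-5} = 1/2476099.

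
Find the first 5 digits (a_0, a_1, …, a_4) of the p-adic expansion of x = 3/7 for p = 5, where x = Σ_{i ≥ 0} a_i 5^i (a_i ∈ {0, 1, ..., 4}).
(a_0, …, a_4) = (4, 0, 2, 1, 4)

v_5(3/7) = 0 (numerator and denominator both coprime to 5), so x ∈ ℤ_5^×. Compute digits iteratively via a_i = x_i mod 5, x_{i+1} = (x_i − a_i)/5, with x_0 = x:
  x_0 = 3/7;  a_0 = 4;  x_1 = (x_0 − 4)/5 = -5/7
  x_1 = -5/7;  a_1 = 0;  x_2 = (x_1 − 0)/5 = -1/7
  x_2 = -1/7;  a_2 = 2;  x_3 = (x_2 − 2)/5 = -3/7
  x_3 = -3/7;  a_3 = 1;  x_4 = (x_3 − 1)/5 = -2/7
  x_4 = -2/7;  a_4 = 4;  x_5 = (x_4 − 4)/5 = -6/7
Digits: (4, 0, 2, 1, 4).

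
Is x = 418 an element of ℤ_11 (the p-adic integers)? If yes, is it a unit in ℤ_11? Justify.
x ∈ ℤ_11 but not a unit; v_11(x) = 1 > 0

ℤ_11 = {x ∈ ℚ_11 : v_11(x) ≥ 0} and ℤ_11^× = {x ∈ ℤ_11 : v_11(x) = 0}. Here v_11(418) = v_11(num) − v_11(den) = 1; compare against these criteria.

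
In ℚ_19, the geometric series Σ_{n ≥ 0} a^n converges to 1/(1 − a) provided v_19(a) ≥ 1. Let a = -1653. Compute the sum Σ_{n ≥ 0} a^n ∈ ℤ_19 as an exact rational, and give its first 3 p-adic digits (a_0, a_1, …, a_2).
Σ a^n = 1/(1 − a) = 1/1654;  first 3 digits = (1, 8, 2)

v_19(a) = 1 ≥ 1, so the series converges in ℤ_19 to 1/(1 − a) = 1/(1 − (-1653)) = 1/1654. Expand this rational in ℤ_19: compute digits iteratively via d_i = x_i mod 19, x_{i+1} = (x_i − d_i)/19. The first 3 digits are (1, 8, 2).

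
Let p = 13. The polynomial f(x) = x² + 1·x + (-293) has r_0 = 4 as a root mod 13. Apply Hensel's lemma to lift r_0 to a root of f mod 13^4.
r_3 = 19244 (mod 28561)

Hensel: r_{i+1} = r_i − f(r_i)·(f′(r_i))^{-1} mod 13^{i+2}, f′(x) = 2x + 1. Iterate:
  r_0 = 4 (mod 13)
  r_1 = 147 (mod 169)
  r_2 = 1668 (mod 2197)
  r_3 = 19244 (mod 28561)
Final: r = 19244 satisfies f(r) ≡ 0 mod 13^4.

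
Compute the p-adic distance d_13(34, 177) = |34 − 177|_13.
d_13(34, 177) = 1/13

Step 1 — x − y = 34 − 177 = -143. Step 2 — v_13(-143) = 1 (factor: -143 = −(13^1 · 11); the sign does not affect v_p). Step 3 — |x − y|_13 = 13^{-1} = 1/13.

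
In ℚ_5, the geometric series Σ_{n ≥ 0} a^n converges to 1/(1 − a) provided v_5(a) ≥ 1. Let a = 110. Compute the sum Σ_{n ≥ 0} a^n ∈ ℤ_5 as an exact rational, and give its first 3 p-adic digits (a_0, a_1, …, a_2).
Σ a^n = 1/(1 − a) = -1/109;  first 3 digits = (1, 2, 3)

v_5(a) = 1 ≥ 1, so the series converges in ℤ_5 to 1/(1 − a) = 1/(1 − 110) = -1/109. Expand this rational in ℤ_5: compute digits iteratively via d_i = x_i mod 5, x_{i+1} = (x_i − d_i)/5. The first 3 digits are (1, 2, 3).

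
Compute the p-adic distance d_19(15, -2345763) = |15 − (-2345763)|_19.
d_19(15, -2345763) = 1/130321

Step 1 — x − y = 15 − (-2345763) = 2345778. Step 2 — v_19(2345778) = 4 (factor: 2345778 = (19^4 · 18); the sign does not affect v_p). Step 3 — |x − y|_19 = 19^{-4} = 1/130321.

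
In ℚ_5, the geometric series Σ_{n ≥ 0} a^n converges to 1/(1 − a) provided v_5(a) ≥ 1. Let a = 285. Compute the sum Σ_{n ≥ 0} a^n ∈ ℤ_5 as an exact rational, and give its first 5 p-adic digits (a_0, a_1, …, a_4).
Σ a^n = 1/(1 − a) = -1/284;  first 5 digits = (1, 2, 0, 0, 0)

v_5(a) = 1 ≥ 1, so the series converges in ℤ_5 to 1/(1 − a) = 1/(1 − 285) = -1/284. Expand this rational in ℤ_5: compute digits iteratively via d_i = x_i mod 5, x_{i+1} = (x_i − d_i)/5. The first 5 digits are (1, 2, 0, 0, 0).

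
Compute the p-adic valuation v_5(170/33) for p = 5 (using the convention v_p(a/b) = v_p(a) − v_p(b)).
v_5(170/33) = 1

Factor powers of 5 from the numerator and denominator of the reduced fraction: 170 = 5^1 · 34 and 33 = 5^0 · 33. Apply v_p(a/b) = v_p(a) − v_p(b): v_5(170/33) = 1 − 0 = 1.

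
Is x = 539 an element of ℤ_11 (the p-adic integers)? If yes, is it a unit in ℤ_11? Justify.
x ∈ ℤ_11 but not a unit; v_11(x) = 1 > 0

ℤ_11 = {x ∈ ℚ_11 : v_11(x) ≥ 0} and ℤ_11^× = {x ∈ ℤ_11 : v_11(x) = 0}. Here v_11(539) = v_11(num) − v_11(den) = 1; compare against these criteria.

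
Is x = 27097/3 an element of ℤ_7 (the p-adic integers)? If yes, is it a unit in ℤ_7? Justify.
x ∈ ℤ_7 but not a unit; v_7(x) = 3 > 0

ℤ_7 = {x ∈ ℚ_7 : v_7(x) ≥ 0} and ℤ_7^× = {x ∈ ℤ_7 : v_7(x) = 0}. Here v_7(27097/3) = v_7(num) − v_7(den) = 3; compare against these criteria.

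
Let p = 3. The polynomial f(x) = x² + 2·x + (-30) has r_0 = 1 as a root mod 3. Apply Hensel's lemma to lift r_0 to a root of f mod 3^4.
r_3 = 28 (mod 81)

Hensel: r_{i+1} = r_i − f(r_i)·(f′(r_i))^{-1} mod 3^{i+2}, f′(x) = 2x + 2. Iterate:
  r_0 = 1 (mod 3)
  r_1 = 1 (mod 9)
  r_2 = 1 (mod 27)
  r_3 = 28 (mod 81)
Final: r = 28 satisfies f(r) ≡ 0 mod 3^4.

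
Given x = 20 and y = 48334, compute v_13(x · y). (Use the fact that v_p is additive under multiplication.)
v_13(966680) = 3

v_p(x) = 0 (factor: 20 = 13^0 · 20); v_p(y) = 3 (factor: 48334 = 13^3 · 22). Additivity: v_p(xy) = v_p(x) + v_p(y) = 0 + 3 = 3. (Direct check: xy = 966680 = 13^3 · (440).)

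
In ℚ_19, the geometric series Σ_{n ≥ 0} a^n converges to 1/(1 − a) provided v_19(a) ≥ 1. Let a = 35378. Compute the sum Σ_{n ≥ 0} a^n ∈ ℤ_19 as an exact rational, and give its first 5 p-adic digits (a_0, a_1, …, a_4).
Σ a^n = 1/(1 − a) = -1/35377;  first 5 digits = (1, 0, 3, 5, 9)

v_19(a) = 2 ≥ 1, so the series converges in ℤ_19 to 1/(1 − a) = 1/(1 − 35378) = -1/35377. Expand this rational in ℤ_19: compute digits iteratively via d_i = x_i mod 19, x_{i+1} = (x_i − d_i)/19. The first 5 digits are (1, 0, 3, 5, 9).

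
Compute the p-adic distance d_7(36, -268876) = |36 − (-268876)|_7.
d_7(36, -268876) = 1/16807

Step 1 — x − y = 36 − (-268876) = 268912. Step 2 — v_7(268912) = 5 (factor: 268912 = (7^5 · 16); the sign does not affect v_p). Step 3 — |x − y|_7 = 7^{-5} = 1/16807.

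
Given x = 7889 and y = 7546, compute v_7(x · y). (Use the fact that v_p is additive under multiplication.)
v_7(59530394) = 6

v_p(x) = 3 (factor: 7889 = 7^3 · 23); v_p(y) = 3 (factor: 7546 = 7^3 · 22). Additivity: v_p(xy) = v_p(x) + v_p(y) = 3 + 3 = 6. (Direct check: xy = 59530394 = 7^6 · (506).)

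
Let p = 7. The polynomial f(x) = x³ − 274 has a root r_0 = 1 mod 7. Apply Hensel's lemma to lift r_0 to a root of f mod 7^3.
r_2 = 43 (mod 343)

Hensel: r_{i+1} = r_i − f(r_i)/f′(r_i) mod 7^{i+2}, where f′(x) = 3x². Iterate:
  r_0 = 1 (mod 7)
  r_1 = 43 (mod 49)
  r_2 = 43 (mod 343)
Final: r = 43 with f(r) ≡ 0 mod 7^3.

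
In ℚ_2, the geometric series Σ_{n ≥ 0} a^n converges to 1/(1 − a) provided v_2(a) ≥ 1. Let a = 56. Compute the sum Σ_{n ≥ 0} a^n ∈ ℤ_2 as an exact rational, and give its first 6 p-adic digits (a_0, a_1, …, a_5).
Σ a^n = 1/(1 − a) = -1/55;  first 6 digits = (1, 0, 0, 1, 1, 1)

v_2(a) = 3 ≥ 1, so the series converges in ℤ_2 to 1/(1 − a) = 1/(1 − 56) = -1/55. Expand this rational in ℤ_2: compute digits iteratively via d_i = x_i mod 2, x_{i+1} = (x_i − d_i)/2. The first 6 digits are (1, 0, 0, 1, 1, 1).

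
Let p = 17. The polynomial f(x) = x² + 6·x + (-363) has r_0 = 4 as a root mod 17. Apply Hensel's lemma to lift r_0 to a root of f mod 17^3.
r_2 = 4424 (mod 4913)

Hensel: r_{i+1} = r_i − f(r_i)·(f′(r_i))^{-1} mod 17^{i+2}, f′(x) = 2x + 6. Iterate:
  r_0 = 4 (mod 17)
  r_1 = 89 (mod 289)
  r_2 = 4424 (mod 4913)
Final: r = 4424 satisfies f(r) ≡ 0 mod 17^3.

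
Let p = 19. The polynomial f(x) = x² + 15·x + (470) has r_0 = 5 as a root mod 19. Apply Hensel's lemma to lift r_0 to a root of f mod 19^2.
r_1 = 271 (mod 361)

Hensel: r_{i+1} = r_i − f(r_i)·(f′(r_i))^{-1} mod 19^{i+2}, f′(x) = 2x + 15. Iterate:
  r_0 = 5 (mod 19)
  r_1 = 271 (mod 361)
Final: r = 271 satisfies f(r) ≡ 0 mod 19^2.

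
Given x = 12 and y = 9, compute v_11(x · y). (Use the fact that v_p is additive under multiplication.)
v_11(108) = 0

v_p(x) = 0 (factor: 12 = 11^0 · 12); v_p(y) = 0 (factor: 9 = 11^0 · 9). Additivity: v_p(xy) = v_p(x) + v_p(y) = 0 + 0 = 0. (Direct check: xy = 108 = 11^0 · (108).)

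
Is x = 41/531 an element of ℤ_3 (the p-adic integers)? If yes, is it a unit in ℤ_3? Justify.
x ∉ ℤ_3 (v_3(x) = -2 < 0)

ℤ_3 = {x ∈ ℚ_3 : v_3(x) ≥ 0} and ℤ_3^× = {x ∈ ℤ_3 : v_3(x) = 0}. Here v_3(41/531) = v_3(num) − v_3(den) = -2; compare against these criteria.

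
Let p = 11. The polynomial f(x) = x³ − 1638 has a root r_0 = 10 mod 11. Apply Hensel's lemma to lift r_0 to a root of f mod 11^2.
r_1 = 21 (mod 121)

Hensel: r_{i+1} = r_i − f(r_i)/f′(r_i) mod 11^{i+2}, where f′(x) = 3x². Iterate:
  r_0 = 10 (mod 11)
  r_1 = 21 (mod 121)
Final: r = 21 with f(r) ≡ 0 mod 11^2.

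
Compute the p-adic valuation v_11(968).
v_11(968) = 2

v_11(n) is the largest exponent k such that 11^k divides n. Factor out: 968 = 11^2 · 8. (Sign doesn't affect v_p.) So v_11(968) = 2.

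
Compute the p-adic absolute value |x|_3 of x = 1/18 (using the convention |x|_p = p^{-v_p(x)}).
|1/18|_3 = 9

Step 1 — compute v_3(x) by factoring powers of 3 out of the numerator and denominator: v_3(1/18) = -2. Step 2 — apply |x|_p = p^{-v_p(x)} = 3^{2} = 9.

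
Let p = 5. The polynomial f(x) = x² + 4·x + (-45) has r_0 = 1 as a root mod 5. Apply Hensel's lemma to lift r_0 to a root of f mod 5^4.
r_3 = 616 (mod 625)

Hensel: r_{i+1} = r_i − f(r_i)·(f′(r_i))^{-1} mod 5^{i+2}, f′(x) = 2x + 4. Iterate:
  r_0 = 1 (mod 5)
  r_1 = 16 (mod 25)
  r_2 = 116 (mod 125)
  r_3 = 616 (mod 625)
Final: r = 616 satisfies f(r) ≡ 0 mod 5^4.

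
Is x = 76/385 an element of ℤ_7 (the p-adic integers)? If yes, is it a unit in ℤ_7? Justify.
x ∉ ℤ_7 (v_7(x) = -1 < 0)

ℤ_7 = {x ∈ ℚ_7 : v_7(x) ≥ 0} and ℤ_7^× = {x ∈ ℤ_7 : v_7(x) = 0}. Here v_7(76/385) = v_7(num) − v_7(den) = -1; compare against these criteria.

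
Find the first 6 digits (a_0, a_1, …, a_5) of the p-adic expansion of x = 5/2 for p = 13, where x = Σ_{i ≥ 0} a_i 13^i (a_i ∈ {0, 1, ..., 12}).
(a_0, …, a_5) = (9, 6, 6, 6, 6, 6)

v_13(5/2) = 0 (numerator and denominator both coprime to 13), so x ∈ ℤ_13^×. Compute digits iteratively via a_i = x_i mod 13, x_{i+1} = (x_i − a_i)/13, with x_0 = x:
  x_0 = 5/2;  a_0 = 9;  x_1 = (x_0 − 9)/13 = -1/2
  x_1 = -1/2;  a_1 = 6;  x_2 = (x_1 − 6)/13 = -1/2
  x_2 = -1/2;  a_2 = 6;  x_3 = (x_2 − 6)/13 = -1/2
  x_3 = -1/2;  a_3 = 6;  x_4 = (x_3 − 6)/13 = -1/2
  x_4 = -1/2;  a_4 = 6;  x_5 = (x_4 − 6)/13 = -1/2
  x_5 = -1/2;  a_5 = 6;  x_6 = (x_5 − 6)/13 = -1/2
Digits: (9, 6, 6, 6, 6, 6).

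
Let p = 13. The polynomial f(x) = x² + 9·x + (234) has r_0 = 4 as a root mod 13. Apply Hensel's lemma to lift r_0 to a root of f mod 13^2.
r_1 = 17 (mod 169)

Hensel: r_{i+1} = r_i − f(r_i)·(f′(r_i))^{-1} mod 13^{i+2}, f′(x) = 2x + 9. Iterate:
  r_0 = 4 (mod 13)
  r_1 = 17 (mod 169)
Final: r = 17 satisfies f(r) ≡ 0 mod 13^2.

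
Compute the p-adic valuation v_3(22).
v_3(22) = 0

v_3(n) is the largest exponent k such that 3^k divides n. Factor out: 22 = 3^0 · 22. (Sign doesn't affect v_p.) So v_3(22) = 0.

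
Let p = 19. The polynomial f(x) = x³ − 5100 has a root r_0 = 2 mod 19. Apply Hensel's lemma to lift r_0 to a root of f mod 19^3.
r_2 = 6804 (mod 6859)

Hensel: r_{i+1} = r_i − f(r_i)/f′(r_i) mod 19^{i+2}, where f′(x) = 3x². Iterate:
  r_0 = 2 (mod 19)
  r_1 = 306 (mod 361)
  r_2 = 6804 (mod 6859)
Final: r = 6804 with f(r) ≡ 0 mod 19^3.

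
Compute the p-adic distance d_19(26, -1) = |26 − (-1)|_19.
d_19(26, -1) = 1

Step 1 — x − y = 26 − (-1) = 27. Step 2 — v_19(27) = 0 (factor: 27 = (19^0 · 27); the sign does not affect v_p). Step 3 — |x − y|_19 = 19^{0} = 1.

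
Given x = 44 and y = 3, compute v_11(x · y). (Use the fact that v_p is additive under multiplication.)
v_11(132) = 1

v_p(x) = 1 (factor: 44 = 11^1 · 4); v_p(y) = 0 (factor: 3 = 11^0 · 3). Additivity: v_p(xy) = v_p(x) + v_p(y) = 1 + 0 = 1. (Direct check: xy = 132 = 11^1 · (12).)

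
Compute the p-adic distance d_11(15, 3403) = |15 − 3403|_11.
d_11(15, 3403) = 1/121

Step 1 — x − y = 15 − 3403 = -3388. Step 2 — v_11(-3388) = 2 (factor: -3388 = −(11^2 · 28); the sign does not affect v_p). Step 3 — |x − y|_11 = 11^{-2} = 1/121.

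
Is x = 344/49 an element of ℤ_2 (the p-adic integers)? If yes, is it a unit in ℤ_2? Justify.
x ∈ ℤ_2 but not a unit; v_2(x) = 3 > 0

ℤ_2 = {x ∈ ℚ_2 : v_2(x) ≥ 0} and ℤ_2^× = {x ∈ ℤ_2 : v_2(x) = 0}. Here v_2(344/49) = v_2(num) − v_2(den) = 3; compare against these criteria.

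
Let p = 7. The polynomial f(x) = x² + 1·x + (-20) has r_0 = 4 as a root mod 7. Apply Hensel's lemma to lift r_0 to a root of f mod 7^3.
r_2 = 4 (mod 343)

Hensel: r_{i+1} = r_i − f(r_i)·(f′(r_i))^{-1} mod 7^{i+2}, f′(x) = 2x + 1. Iterate:
  r_0 = 4 (mod 7)
  r_1 = 4 (mod 49)
  r_2 = 4 (mod 343)
Final: r = 4 satisfies f(r) ≡ 0 mod 7^3.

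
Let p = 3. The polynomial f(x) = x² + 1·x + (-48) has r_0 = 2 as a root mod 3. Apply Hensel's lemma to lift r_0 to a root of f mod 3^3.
r_2 = 14 (mod 27)

Hensel: r_{i+1} = r_i − f(r_i)·(f′(r_i))^{-1} mod 3^{i+2}, f′(x) = 2x + 1. Iterate:
  r_0 = 2 (mod 3)
  r_1 = 5 (mod 9)
  r_2 = 14 (mod 27)
Final: r = 14 satisfies f(r) ≡ 0 mod 3^3.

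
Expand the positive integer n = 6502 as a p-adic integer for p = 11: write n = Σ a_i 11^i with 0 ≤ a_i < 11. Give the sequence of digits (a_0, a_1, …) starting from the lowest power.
(a_0, a_1, …) = (1, 8, 9, 4)

Repeated division by 11 gives the digits low-to-high: 6502 = 1 + 8·11^1 + 9·11^2 + 4·11^3. Digit sequence: (1, 8, 9, 4).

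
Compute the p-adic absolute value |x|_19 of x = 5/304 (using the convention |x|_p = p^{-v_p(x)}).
|5/304|_19 = 19

Step 1 — compute v_19(x) by factoring powers of 19 out of the numerator and denominator: v_19(5/304) = -1. Step 2 — apply |x|_p = p^{-v_p(x)} = 19^{1} = 19.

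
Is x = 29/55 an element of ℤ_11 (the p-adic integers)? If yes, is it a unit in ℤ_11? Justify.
x ∉ ℤ_11 (v_11(x) = -1 < 0)

ℤ_11 = {x ∈ ℚ_11 : v_11(x) ≥ 0} and ℤ_11^× = {x ∈ ℤ_11 : v_11(x) = 0}. Here v_11(29/55) = v_11(num) − v_11(den) = -1; compare against these criteria.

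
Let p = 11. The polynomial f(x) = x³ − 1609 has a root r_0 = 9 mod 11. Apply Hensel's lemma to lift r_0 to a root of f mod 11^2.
r_1 = 42 (mod 121)

Hensel: r_{i+1} = r_i − f(r_i)/f′(r_i) mod 11^{i+2}, where f′(x) = 3x². Iterate:
  r_0 = 9 (mod 11)
  r_1 = 42 (mod 121)
Final: r = 42 with f(r) ≡ 0 mod 11^2.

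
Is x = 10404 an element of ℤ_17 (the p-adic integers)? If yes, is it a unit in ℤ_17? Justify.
x ∈ ℤ_17 but not a unit; v_17(x) = 2 > 0

ℤ_17 = {x ∈ ℚ_17 : v_17(x) ≥ 0} and ℤ_17^× = {x ∈ ℤ_17 : v_17(x) = 0}. Here v_17(10404) = v_17(num) − v_17(den) = 2; compare against these criteria.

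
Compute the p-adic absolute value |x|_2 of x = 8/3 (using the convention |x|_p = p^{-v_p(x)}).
|8/3|_2 = 1/8

Step 1 — compute v_2(x) by factoring powers of 2 out of the numerator and denominator: v_2(8/3) = 3. Step 2 — apply |x|_p = p^{-v_p(x)} = 2^{-3} = 1/8.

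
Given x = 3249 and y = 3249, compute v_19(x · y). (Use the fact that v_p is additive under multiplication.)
v_19(10556001) = 4

v_p(x) = 2 (factor: 3249 = 19^2 · 9); v_p(y) = 2 (factor: 3249 = 19^2 · 9). Additivity: v_p(xy) = v_p(x) + v_p(y) = 2 + 2 = 4. (Direct check: xy = 10556001 = 19^4 · (81).)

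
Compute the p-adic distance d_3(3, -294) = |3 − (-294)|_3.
d_3(3, -294) = 1/27

Step 1 — x − y = 3 − (-294) = 297. Step 2 — v_3(297) = 3 (factor: 297 = (3^3 · 11); the sign does not affect v_p). Step 3 — |x − y|_3 = 3^{-3} = 1/27.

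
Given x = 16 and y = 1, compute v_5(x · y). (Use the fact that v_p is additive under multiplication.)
v_5(16) = 0

v_p(x) = 0 (factor: 16 = 5^0 · 16); v_p(y) = 0 (factor: 1 = 5^0 · 1). Additivity: v_p(xy) = v_p(x) + v_p(y) = 0 + 0 = 0. (Direct check: xy = 16 = 5^0 · (16).)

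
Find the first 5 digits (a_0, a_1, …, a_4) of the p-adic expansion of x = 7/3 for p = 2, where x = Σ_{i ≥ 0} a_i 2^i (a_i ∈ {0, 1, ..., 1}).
(a_0, …, a_4) = (1, 0, 1, 1, 0)

v_2(7/3) = 0 (numerator and denominator both coprime to 2), so x ∈ ℤ_2^×. Compute digits iteratively via a_i = x_i mod 2, x_{i+1} = (x_i − a_i)/2, with x_0 = x:
  x_0 = 7/3;  a_0 = 1;  x_1 = (x_0 − 1)/2 = 2/3
  x_1 = 2/3;  a_1 = 0;  x_2 = (x_1 − 0)/2 = 1/3
  x_2 = 1/3;  a_2 = 1;  x_3 = (x_2 − 1)/2 = -1/3
  x_3 = -1/3;  a_3 = 1;  x_4 = (x_3 − 1)/2 = -2/3
  x_4 = -2/3;  a_4 = 0;  x_5 = (x_4 − 0)/2 = -1/3
Digits: (1, 0, 1, 1, 0).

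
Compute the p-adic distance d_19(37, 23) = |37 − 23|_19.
d_19(37, 23) = 1

Step 1 — x − y = 37 − 23 = 14. Step 2 — v_19(14) = 0 (factor: 14 = (19^0 · 14); the sign does not affect v_p). Step 3 — |x − y|_19 = 19^{0} = 1.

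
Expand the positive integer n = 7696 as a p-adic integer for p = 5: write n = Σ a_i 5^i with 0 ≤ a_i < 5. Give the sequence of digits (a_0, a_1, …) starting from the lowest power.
(a_0, a_1, …) = (1, 4, 2, 1, 2, 2)

Repeated division by 5 gives the digits low-to-high: 7696 = 1 + 4·5^1 + 2·5^2 + 1·5^3 + 2·5^4 + 2·5^5. Digit sequence: (1, 4, 2, 1, 2, 2).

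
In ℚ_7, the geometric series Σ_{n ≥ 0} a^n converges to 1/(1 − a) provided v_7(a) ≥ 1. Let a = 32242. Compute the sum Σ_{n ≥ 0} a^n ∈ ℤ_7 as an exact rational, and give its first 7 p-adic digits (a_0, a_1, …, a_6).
Σ a^n = 1/(1 − a) = -1/32241;  first 7 digits = (1, 0, 0, 3, 6, 1, 2)

v_7(a) = 3 ≥ 1, so the series converges in ℤ_7 to 1/(1 − a) = 1/(1 − 32242) = -1/32241. Expand this rational in ℤ_7: compute digits iteratively via d_i = x_i mod 7, x_{i+1} = (x_i − d_i)/7. The first 7 digits are (1, 0, 0, 3, 6, 1, 2).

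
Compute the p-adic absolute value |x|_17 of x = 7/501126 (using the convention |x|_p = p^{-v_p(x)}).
|7/501126|_17 = 83521

Step 1 — compute v_17(x) by factoring powers of 17 out of the numerator and denominator: v_17(7/501126) = -4. Step 2 — apply |x|_p = p^{-v_p(x)} = 17^{4} = 83521.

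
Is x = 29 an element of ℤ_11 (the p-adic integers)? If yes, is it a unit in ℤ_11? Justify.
x ∈ ℤ_11^× (unit); v_11(x) = 0

ℤ_11 = {x ∈ ℚ_11 : v_11(x) ≥ 0} and ℤ_11^× = {x ∈ ℤ_11 : v_11(x) = 0}. Here v_11(29) = v_11(num) − v_11(den) = 0; compare against these criteria.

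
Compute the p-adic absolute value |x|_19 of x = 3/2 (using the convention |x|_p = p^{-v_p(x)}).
|3/2|_19 = 1

Step 1 — compute v_19(x) by factoring powers of 19 out of the numerator and denominator: v_19(3/2) = 0. Step 2 — apply |x|_p = p^{-v_p(x)} = 19^{0} = 1.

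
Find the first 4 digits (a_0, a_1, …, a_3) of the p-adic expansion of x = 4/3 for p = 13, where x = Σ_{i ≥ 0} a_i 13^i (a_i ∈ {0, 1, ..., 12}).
(a_0, …, a_3) = (10, 8, 8, 8)

v_13(4/3) = 0 (numerator and denominator both coprime to 13), so x ∈ ℤ_13^×. Compute digits iteratively via a_i = x_i mod 13, x_{i+1} = (x_i − a_i)/13, with x_0 = x:
  x_0 = 4/3;  a_0 = 10;  x_1 = (x_0 − 10)/13 = -2/3
  x_1 = -2/3;  a_1 = 8;  x_2 = (x_1 − 8)/13 = -2/3
  x_2 = -2/3;  a_2 = 8;  x_3 = (x_2 − 8)/13 = -2/3
  x_3 = -2/3;  a_3 = 8;  x_4 = (x_3 − 8)/13 = -2/3
Digits: (10, 8, 8, 8).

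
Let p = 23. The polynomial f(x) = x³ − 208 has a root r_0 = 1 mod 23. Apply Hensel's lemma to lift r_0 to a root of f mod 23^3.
r_2 = 7476 (mod 12167)

Hensel: r_{i+1} = r_i − f(r_i)/f′(r_i) mod 23^{i+2}, where f′(x) = 3x². Iterate:
  r_0 = 1 (mod 23)
  r_1 = 70 (mod 529)
  r_2 = 7476 (mod 12167)
Final: r = 7476 with f(r) ≡ 0 mod 23^3.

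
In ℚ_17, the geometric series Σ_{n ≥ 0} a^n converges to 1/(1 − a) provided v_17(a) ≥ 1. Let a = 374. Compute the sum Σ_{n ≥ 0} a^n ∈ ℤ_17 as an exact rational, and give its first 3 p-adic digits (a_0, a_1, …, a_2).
Σ a^n = 1/(1 − a) = -1/373;  first 3 digits = (1, 5, 9)

v_17(a) = 1 ≥ 1, so the series converges in ℤ_17 to 1/(1 − a) = 1/(1 − 374) = -1/373. Expand this rational in ℤ_17: compute digits iteratively via d_i = x_i mod 17, x_{i+1} = (x_i − d_i)/17. The first 3 digits are (1, 5, 9).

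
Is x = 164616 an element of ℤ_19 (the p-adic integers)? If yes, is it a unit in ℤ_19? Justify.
x ∈ ℤ_19 but not a unit; v_19(x) = 3 > 0

ℤ_19 = {x ∈ ℚ_19 : v_19(x) ≥ 0} and ℤ_19^× = {x ∈ ℤ_19 : v_19(x) = 0}. Here v_19(164616) = v_19(num) − v_19(den) = 3; compare against these criteria.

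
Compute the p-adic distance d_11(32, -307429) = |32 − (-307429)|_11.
d_11(32, -307429) = 1/14641

Step 1 — x − y = 32 − (-307429) = 307461. Step 2 — v_11(307461) = 4 (factor: 307461 = (11^4 · 21); the sign does not affect v_p). Step 3 — |x − y|_11 = 11^{-4} = 1/14641.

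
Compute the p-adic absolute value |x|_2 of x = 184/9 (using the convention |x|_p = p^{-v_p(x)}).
|184/9|_2 = 1/8

Step 1 — compute v_2(x) by factoring powers of 2 out of the numerator and denominator: v_2(184/9) = 3. Step 2 — apply |x|_p = p^{-v_p(x)} = 2^{-3} = 1/8.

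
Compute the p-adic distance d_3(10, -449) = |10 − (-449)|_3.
d_3(10, -449) = 1/27

Step 1 — x − y = 10 − (-449) = 459. Step 2 — v_3(459) = 3 (factor: 459 = (3^3 · 17); the sign does not affect v_p). Step 3 — |x − y|_3 = 3^{-3} = 1/27.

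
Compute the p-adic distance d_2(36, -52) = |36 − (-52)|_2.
d_2(36, -52) = 1/8

Step 1 — x − y = 36 − (-52) = 88. Step 2 — v_2(88) = 3 (factor: 88 = (2^3 · 11); the sign does not affect v_p). Step 3 — |x − y|_2 = 2^{-3} = 1/8.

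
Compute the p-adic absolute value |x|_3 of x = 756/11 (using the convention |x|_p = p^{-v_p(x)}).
|756/11|_3 = 1/27

Step 1 — compute v_3(x) by factoring powers of 3 out of the numerator and denominator: v_3(756/11) = 3. Step 2 — apply |x|_p = p^{-v_p(x)} = 3^{-3} = 1/27.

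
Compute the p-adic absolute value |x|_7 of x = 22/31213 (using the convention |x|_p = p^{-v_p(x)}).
|22/31213|_7 = 2401

Step 1 — compute v_7(x) by factoring powers of 7 out of the numerator and denominator: v_7(22/31213) = -4. Step 2 — apply |x|_p = p^{-v_p(x)} = 7^{4} = 2401.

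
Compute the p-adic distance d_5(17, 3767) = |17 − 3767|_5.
d_5(17, 3767) = 1/625

Step 1 — x − y = 17 − 3767 = -3750. Step 2 — v_5(-3750) = 4 (factor: -3750 = −(5^4 · 6); the sign does not affect v_p). Step 3 — |x − y|_5 = 5^{-4} = 1/625.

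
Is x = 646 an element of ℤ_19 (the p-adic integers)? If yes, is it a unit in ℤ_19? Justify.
x ∈ ℤ_19 but not a unit; v_19(x) = 1 > 0

ℤ_19 = {x ∈ ℚ_19 : v_19(x) ≥ 0} and ℤ_19^× = {x ∈ ℤ_19 : v_19(x) = 0}. Here v_19(646) = v_19(num) − v_19(den) = 1; compare against these criteria.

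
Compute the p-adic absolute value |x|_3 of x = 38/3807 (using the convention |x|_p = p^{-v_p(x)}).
|38/3807|_3 = 81

Step 1 — compute v_3(x) by factoring powers of 3 out of the numerator and denominator: v_3(38/3807) = -4. Step 2 — apply |x|_p = p^{-v_p(x)} = 3^{4} = 81.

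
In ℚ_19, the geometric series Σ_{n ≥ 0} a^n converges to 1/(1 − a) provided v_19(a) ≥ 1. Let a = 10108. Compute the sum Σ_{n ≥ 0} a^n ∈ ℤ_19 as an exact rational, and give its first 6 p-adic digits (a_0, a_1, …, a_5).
Σ a^n = 1/(1 − a) = -1/10107;  first 6 digits = (1, 0, 9, 1, 5, 3)

v_19(a) = 2 ≥ 1, so the series converges in ℤ_19 to 1/(1 − a) = 1/(1 − 10108) = -1/10107. Expand this rational in ℤ_19: compute digits iteratively via d_i = x_i mod 19, x_{i+1} = (x_i − d_i)/19. The first 6 digits are (1, 0, 9, 1, 5, 3).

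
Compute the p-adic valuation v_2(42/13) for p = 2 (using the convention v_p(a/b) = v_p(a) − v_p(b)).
v_2(42/13) = 1

Factor powers of 2 from the numerator and denominator of the reduced fraction: 42 = 2^1 · 21 and 13 = 2^0 · 13. Apply v_p(a/b) = v_p(a) − v_p(b): v_2(42/13) = 1 − 0 = 1.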